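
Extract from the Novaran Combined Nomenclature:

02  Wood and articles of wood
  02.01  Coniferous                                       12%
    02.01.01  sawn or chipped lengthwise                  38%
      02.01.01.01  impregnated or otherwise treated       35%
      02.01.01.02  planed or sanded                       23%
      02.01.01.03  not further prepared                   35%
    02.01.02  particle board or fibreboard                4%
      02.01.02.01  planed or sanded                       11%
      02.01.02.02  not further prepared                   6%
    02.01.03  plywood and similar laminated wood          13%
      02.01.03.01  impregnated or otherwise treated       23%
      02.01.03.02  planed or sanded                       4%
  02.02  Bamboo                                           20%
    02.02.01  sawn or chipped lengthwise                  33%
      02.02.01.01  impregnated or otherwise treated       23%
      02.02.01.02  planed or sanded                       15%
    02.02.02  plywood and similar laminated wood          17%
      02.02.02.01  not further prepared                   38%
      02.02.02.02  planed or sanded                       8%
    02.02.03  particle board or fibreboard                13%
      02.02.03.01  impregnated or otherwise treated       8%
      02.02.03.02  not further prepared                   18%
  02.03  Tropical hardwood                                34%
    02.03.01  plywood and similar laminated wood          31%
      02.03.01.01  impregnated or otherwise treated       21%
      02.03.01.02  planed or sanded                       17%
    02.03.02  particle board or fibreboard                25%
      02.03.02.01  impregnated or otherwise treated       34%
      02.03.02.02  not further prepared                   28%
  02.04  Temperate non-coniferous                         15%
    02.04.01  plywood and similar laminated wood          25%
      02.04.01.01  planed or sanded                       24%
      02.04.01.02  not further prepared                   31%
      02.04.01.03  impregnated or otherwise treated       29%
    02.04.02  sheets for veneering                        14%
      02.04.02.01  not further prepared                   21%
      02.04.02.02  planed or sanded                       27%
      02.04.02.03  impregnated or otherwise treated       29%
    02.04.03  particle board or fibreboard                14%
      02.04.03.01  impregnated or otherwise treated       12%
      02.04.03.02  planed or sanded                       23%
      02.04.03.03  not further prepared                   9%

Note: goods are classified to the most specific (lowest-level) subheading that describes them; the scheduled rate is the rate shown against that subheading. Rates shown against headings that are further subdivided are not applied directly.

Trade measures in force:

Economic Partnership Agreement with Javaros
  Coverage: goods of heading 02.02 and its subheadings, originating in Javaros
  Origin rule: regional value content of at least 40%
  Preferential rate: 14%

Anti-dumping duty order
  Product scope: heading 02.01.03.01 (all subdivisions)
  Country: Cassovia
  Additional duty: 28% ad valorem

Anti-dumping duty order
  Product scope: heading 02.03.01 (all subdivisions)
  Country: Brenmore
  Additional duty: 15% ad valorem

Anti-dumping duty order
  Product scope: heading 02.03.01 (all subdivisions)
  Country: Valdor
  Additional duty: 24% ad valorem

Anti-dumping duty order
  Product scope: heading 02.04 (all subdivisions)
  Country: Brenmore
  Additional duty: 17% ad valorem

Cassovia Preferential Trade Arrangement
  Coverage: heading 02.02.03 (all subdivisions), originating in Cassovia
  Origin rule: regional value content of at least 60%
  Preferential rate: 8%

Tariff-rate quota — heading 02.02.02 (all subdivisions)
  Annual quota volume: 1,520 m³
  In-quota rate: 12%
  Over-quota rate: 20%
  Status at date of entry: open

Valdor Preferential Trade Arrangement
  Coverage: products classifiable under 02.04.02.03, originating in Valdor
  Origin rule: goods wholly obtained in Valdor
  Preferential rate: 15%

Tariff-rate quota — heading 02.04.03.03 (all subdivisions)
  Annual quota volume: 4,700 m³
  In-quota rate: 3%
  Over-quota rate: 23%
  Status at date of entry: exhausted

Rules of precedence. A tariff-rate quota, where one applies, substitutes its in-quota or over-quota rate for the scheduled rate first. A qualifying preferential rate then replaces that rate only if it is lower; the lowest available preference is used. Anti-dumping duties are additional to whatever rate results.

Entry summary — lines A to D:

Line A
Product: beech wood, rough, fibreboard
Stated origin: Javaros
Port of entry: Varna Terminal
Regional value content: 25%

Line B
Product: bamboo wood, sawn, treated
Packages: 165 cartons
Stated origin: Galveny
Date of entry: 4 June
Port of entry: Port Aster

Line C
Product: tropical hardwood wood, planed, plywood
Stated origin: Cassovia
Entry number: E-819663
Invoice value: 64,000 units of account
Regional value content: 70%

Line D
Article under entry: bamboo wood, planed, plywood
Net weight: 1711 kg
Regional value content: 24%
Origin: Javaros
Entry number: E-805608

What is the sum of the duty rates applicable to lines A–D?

Line A: beech → 02.04; fibreboard → 02.04.03; rough → 02.04.03.03. Scheduled 9%. quota on 02.04.03.03 exhausted → over-quota 23%; Javaros agreement on 02.02: 02.04.03.03 not covered. → 23%.
Line B: bamboo → 02.02; sawn → 02.02.01; treated → 02.02.01.01. Scheduled 23%. No special measure applies. → 23%.
Line C: tropical hardwood → 02.03; plywood → 02.03.01; planed → 02.03.01.02. Scheduled 17%. Cassovia agreement on 02.02.03: 02.03.01.02 not covered. → 17%.
Line D: bamboo → 02.02; plywood → 02.02.02; planed → 02.02.02.02. Scheduled 8%. quota on 02.02.02 open → in-quota 12%; Javaros agreement on 02.02: RVC < 40%. → 12%.
Sum: 23% + 23% + 17% + 12% = 75%.

75%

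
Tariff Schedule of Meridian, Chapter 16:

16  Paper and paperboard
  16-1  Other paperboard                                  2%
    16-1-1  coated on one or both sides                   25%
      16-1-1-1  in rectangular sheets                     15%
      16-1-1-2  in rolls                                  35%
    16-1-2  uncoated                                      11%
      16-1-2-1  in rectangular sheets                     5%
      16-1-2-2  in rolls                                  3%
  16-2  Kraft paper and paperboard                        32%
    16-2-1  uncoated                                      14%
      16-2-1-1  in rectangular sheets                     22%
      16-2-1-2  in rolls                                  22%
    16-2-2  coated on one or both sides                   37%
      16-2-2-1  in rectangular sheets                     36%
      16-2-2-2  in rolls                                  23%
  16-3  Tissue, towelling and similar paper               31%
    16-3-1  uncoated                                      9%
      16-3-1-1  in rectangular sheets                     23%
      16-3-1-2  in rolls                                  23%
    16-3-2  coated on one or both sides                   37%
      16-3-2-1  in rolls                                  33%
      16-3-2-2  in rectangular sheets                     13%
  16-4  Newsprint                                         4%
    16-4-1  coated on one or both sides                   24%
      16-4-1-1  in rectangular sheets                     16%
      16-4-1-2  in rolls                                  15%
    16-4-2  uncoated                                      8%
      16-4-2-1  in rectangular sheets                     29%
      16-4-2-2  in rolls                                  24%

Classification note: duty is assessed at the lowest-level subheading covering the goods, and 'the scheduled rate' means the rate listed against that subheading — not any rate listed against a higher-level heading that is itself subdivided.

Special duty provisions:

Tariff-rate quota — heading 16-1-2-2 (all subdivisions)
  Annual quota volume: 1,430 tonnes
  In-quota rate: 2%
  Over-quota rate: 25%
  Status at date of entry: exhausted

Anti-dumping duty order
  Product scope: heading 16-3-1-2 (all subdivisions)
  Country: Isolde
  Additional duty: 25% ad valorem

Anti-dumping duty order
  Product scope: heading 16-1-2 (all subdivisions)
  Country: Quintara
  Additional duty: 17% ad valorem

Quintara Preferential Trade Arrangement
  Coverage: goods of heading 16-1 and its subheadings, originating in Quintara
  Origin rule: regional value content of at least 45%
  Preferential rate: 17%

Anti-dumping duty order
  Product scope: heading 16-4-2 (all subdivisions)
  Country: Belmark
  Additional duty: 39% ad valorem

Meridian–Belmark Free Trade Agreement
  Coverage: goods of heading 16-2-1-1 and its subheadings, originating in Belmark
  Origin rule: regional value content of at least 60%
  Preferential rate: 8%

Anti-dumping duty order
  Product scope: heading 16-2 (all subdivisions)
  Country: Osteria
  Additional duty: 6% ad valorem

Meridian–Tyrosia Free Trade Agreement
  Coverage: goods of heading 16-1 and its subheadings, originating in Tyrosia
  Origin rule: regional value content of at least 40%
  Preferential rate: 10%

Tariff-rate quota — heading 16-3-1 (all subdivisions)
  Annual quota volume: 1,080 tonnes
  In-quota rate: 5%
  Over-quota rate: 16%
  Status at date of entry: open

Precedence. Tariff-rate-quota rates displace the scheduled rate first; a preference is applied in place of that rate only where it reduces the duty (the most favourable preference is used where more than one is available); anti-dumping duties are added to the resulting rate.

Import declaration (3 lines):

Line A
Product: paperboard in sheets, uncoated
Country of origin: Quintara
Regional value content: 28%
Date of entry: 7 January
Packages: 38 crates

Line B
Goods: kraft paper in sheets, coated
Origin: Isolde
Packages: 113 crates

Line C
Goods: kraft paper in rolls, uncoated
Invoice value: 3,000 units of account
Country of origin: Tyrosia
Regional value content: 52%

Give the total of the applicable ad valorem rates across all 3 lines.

80%

Line A: paperboard → 16-1; uncoated → 16-1-2; in sheets → 16-1-2-1. Scheduled 5%. Quintara agreement on 16-1: RVC < 45%; anti-dumping (Quintara, 16-1-2): +17%; total 5% + 17% = 22%. → 22%.
Line B: kraft paper → 16-2; coated → 16-2-2; in sheets → 16-2-2-1. Scheduled 36%. No special measure applies. → 36%.
Line C: kraft paper → 16-2; uncoated → 16-2-1; in rolls → 16-2-1-2. Scheduled 22%. Tyrosia agreement on 16-1: 16-2-1-2 not covered. → 22%.
Sum: 22% + 36% + 22% = 80%.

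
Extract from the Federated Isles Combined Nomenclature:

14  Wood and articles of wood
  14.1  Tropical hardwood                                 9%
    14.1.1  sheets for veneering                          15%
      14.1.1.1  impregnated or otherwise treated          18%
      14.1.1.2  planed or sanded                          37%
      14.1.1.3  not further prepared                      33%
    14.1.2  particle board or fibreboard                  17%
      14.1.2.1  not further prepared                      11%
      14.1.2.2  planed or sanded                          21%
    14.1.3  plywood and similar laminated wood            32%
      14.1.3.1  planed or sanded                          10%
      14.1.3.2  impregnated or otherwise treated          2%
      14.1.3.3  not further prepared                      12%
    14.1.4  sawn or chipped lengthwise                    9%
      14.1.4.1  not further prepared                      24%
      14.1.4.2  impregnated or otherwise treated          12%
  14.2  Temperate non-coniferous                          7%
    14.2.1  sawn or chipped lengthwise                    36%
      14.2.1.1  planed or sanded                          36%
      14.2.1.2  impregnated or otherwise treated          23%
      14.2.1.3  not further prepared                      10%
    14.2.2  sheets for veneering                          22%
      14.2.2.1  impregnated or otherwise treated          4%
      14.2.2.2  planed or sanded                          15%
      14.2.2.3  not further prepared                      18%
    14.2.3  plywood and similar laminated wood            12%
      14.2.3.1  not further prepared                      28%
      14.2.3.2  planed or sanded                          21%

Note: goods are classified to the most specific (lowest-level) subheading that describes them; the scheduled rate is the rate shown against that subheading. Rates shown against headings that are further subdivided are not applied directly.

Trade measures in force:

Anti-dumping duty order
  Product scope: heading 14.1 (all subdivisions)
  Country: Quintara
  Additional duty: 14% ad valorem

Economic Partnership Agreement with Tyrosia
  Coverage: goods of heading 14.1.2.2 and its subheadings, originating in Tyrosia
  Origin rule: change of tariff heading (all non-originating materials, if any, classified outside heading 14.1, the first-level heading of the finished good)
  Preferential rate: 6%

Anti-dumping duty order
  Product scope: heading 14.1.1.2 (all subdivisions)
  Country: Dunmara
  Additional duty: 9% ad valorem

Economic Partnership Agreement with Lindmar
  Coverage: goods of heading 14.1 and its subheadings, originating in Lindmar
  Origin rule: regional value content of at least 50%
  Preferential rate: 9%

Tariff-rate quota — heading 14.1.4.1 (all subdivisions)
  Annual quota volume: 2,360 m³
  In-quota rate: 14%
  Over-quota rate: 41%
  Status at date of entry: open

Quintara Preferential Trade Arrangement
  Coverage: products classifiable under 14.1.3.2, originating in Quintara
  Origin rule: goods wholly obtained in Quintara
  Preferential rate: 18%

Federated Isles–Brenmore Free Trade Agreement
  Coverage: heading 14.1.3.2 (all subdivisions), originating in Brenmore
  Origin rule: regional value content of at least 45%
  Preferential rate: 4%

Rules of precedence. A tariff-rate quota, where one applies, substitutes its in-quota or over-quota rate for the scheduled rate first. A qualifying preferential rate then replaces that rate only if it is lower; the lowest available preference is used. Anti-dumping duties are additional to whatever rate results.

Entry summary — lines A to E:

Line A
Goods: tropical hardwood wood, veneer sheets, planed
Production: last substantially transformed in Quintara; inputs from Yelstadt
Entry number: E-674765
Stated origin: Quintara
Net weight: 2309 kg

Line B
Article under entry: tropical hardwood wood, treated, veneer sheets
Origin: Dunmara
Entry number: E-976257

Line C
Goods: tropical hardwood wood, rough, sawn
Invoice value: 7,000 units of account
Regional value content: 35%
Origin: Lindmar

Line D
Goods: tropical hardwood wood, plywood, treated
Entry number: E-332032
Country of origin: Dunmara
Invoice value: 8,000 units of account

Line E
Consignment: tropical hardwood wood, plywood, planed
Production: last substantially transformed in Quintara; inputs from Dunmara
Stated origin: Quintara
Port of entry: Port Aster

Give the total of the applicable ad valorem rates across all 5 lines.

Line A: tropical hardwood → 14.1; veneer sheets → 14.1.1; planed → 14.1.1.2. Scheduled 37%. Quintara agreement on 14.1.3.2: 14.1.1.2 not covered; anti-dumping (Quintara, 14.1): +14%; total 37% + 14% = 51%. → 51%.
Line B: tropical hardwood → 14.1; veneer sheets → 14.1.1; treated → 14.1.1.1. Scheduled 18%. No special measure applies. → 18%.
Line C: tropical hardwood → 14.1; sawn → 14.1.4; rough → 14.1.4.1. Scheduled 24%. quota on 14.1.4.1 open → in-quota 14%; Lindmar agreement on 14.1: RVC < 50%. → 14%.
Line D: tropical hardwood → 14.1; plywood → 14.1.3; treated → 14.1.3.2. Scheduled 2%. No special measure applies. → 2%.
Line E: tropical hardwood → 14.1; plywood → 14.1.3; planed → 14.1.3.1. Scheduled 10%. Quintara agreement on 14.1.3.2: 14.1.3.1 not covered; anti-dumping (Quintara, 14.1): +14%; total 10% + 14% = 24%. → 24%.
Sum: 51% + 18% + 14% + 2% + 24% = 109%.

109%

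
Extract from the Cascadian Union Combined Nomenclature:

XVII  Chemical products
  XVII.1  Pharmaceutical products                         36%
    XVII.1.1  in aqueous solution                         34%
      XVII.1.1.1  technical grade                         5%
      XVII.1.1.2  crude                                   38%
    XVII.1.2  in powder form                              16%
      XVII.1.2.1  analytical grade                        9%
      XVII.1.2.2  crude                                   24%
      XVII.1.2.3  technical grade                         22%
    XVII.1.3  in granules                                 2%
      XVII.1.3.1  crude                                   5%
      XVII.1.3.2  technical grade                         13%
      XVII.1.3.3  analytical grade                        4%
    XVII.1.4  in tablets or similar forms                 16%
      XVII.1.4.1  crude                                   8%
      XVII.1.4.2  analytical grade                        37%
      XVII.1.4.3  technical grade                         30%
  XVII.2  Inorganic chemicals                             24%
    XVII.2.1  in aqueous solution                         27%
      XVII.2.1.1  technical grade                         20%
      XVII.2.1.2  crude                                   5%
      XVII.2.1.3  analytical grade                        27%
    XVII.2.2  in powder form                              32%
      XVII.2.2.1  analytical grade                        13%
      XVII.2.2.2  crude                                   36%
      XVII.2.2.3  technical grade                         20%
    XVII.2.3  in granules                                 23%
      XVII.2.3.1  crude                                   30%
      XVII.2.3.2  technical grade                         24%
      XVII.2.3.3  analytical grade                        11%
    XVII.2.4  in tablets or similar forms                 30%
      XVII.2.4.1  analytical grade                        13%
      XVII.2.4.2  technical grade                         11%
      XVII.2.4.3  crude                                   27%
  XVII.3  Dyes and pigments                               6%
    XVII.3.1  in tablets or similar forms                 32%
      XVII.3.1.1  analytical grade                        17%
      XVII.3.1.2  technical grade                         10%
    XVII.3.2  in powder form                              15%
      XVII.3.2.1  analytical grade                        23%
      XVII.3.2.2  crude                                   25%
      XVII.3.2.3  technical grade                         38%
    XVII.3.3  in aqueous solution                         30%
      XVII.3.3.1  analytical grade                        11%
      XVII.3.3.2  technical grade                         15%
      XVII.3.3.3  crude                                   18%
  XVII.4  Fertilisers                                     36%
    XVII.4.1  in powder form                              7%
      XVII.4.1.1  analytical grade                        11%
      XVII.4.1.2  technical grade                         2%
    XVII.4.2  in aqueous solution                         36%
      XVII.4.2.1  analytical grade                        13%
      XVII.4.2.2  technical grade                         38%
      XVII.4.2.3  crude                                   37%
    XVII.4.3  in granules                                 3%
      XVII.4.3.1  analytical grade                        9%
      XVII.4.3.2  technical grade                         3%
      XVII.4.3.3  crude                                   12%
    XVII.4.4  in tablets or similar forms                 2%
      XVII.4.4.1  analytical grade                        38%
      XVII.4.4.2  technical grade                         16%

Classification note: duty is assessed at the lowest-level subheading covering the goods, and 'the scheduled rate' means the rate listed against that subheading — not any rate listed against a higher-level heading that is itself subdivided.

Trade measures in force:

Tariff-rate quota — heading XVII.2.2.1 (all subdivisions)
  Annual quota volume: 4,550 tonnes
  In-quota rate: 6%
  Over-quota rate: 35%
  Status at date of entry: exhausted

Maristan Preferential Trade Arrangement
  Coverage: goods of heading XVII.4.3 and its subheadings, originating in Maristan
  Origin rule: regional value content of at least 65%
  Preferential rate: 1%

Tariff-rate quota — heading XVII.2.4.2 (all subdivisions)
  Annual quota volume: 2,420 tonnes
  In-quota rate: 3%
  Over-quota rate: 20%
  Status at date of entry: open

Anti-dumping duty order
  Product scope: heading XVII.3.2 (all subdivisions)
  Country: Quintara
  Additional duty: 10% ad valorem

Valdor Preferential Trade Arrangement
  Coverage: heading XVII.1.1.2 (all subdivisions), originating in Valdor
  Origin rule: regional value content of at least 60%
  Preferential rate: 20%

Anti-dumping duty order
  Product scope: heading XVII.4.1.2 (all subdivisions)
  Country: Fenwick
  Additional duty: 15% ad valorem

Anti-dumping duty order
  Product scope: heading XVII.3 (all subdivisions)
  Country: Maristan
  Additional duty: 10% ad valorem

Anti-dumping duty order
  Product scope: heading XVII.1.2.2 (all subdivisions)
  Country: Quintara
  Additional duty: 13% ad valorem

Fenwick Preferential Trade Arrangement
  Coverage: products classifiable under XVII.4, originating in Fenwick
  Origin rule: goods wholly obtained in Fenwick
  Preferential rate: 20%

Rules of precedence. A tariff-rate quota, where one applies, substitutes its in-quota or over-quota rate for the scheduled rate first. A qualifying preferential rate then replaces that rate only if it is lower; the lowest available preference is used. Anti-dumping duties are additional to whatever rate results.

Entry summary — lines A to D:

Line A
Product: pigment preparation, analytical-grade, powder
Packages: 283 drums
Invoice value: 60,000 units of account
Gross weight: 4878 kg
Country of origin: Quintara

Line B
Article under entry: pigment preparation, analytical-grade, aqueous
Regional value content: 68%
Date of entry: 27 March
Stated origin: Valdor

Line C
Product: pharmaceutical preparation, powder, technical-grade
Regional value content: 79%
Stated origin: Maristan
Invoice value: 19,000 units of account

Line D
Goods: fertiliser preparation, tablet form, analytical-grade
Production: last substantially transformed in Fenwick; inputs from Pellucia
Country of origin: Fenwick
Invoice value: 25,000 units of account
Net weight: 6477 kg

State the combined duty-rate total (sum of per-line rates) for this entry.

Line A: pigment → XVII.3; powder → XVII.3.2; analytical-grade → XVII.3.2.1. Scheduled 23%. anti-dumping (Quintara, XVII.3.2): +10%; total 23% + 10% = 33%. → 33%.
Line B: pigment → XVII.3; aqueous → XVII.3.3; analytical-grade → XVII.3.3.1. Scheduled 11%. Valdor agreement on XVII.1.1.2: XVII.3.3.1 not covered. → 11%.
Line C: pharmaceutical → XVII.1; powder → XVII.1.2; technical-grade → XVII.1.2.3. Scheduled 22%. Maristan agreement on XVII.4.3: XVII.1.2.3 not covered. → 22%.
Line D: fertiliser → XVII.4; tablet form → XVII.4.4; analytical-grade → XVII.4.4.1. Scheduled 38%. Fenwick agreement on XVII.4: not wholly obtained. → 38%.
Sum: 33% + 11% + 22% + 38% = 104%.

104%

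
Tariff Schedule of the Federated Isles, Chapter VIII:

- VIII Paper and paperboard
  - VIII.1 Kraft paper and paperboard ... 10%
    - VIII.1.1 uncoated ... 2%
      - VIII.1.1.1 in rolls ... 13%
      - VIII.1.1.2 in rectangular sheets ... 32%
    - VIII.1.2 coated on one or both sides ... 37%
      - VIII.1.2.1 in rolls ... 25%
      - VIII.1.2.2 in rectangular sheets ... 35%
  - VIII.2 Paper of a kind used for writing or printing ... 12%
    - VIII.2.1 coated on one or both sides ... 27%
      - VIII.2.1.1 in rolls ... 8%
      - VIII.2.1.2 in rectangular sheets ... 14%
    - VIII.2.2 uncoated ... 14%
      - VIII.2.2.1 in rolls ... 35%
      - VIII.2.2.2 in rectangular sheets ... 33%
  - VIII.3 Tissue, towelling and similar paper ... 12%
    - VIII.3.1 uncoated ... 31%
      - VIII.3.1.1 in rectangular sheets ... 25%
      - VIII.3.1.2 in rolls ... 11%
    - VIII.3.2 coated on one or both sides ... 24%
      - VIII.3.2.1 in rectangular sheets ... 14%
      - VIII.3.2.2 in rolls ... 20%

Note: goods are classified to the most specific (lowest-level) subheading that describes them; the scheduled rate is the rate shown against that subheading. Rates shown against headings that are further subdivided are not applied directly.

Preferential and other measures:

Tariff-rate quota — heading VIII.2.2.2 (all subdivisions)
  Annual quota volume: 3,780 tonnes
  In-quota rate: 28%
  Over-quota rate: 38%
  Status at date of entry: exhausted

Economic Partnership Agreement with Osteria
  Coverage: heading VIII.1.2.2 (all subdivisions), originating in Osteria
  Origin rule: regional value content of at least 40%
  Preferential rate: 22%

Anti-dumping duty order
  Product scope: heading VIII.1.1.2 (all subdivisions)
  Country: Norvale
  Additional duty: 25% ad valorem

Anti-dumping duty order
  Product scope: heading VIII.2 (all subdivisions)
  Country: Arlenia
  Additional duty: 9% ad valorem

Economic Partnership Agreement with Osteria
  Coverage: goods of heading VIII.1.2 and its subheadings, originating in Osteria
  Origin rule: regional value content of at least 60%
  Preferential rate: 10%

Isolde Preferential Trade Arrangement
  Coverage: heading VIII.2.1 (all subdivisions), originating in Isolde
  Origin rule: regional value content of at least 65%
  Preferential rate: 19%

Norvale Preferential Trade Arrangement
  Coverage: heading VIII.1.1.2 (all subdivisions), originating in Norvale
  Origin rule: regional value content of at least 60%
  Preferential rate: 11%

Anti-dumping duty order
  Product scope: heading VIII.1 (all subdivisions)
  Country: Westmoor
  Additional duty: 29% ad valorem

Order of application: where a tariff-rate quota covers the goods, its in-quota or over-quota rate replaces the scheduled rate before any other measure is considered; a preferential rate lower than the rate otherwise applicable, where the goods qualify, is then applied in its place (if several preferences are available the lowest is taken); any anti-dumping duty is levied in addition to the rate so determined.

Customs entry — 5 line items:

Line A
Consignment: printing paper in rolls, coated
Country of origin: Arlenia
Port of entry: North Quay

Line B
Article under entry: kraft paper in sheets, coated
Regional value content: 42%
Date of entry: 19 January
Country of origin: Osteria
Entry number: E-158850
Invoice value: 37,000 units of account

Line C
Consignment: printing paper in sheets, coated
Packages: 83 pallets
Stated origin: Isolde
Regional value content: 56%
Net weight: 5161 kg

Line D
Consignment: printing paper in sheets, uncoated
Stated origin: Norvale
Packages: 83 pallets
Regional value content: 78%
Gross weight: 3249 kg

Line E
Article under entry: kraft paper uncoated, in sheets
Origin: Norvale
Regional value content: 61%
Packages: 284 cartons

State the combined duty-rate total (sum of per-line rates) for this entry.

Line A: printing paper → VIII.2; coated → VIII.2.1; in rolls → VIII.2.1.1. Scheduled 8%. anti-dumping (Arlenia, VIII.2): +9%; total 8% + 9% = 17%. → 17%.
Line B: kraft paper → VIII.1; coated → VIII.1.2; in sheets → VIII.1.2.2. Scheduled 35%. Osteria agreement on VIII.1.2.2: RVC ≥ 40% → 22% available; Osteria agreement on VIII.1.2: RVC < 60%; preferential 22%. → 22%.
Line C: printing paper → VIII.2; coated → VIII.2.1; in sheets → VIII.2.1.2. Scheduled 14%. Isolde agreement on VIII.2.1: RVC < 65%. → 14%.
Line D: printing paper → VIII.2; uncoated → VIII.2.2; in sheets → VIII.2.2.2. Scheduled 33%. quota on VIII.2.2.2 exhausted → over-quota 38%; Norvale agreement on VIII.1.1.2: VIII.2.2.2 not covered. → 38%.
Line E: kraft paper → VIII.1; uncoated → VIII.1.1; in sheets → VIII.1.1.2. Scheduled 32%. Norvale agreement on VIII.1.1.2: RVC ≥ 60% → 11% available; preferential 11%; anti-dumping (Norvale, VIII.1.1.2): +25%; total 11% + 25% = 36%. → 36%.
Sum: 17% + 22% + 14% + 38% + 36% = 127%.

127%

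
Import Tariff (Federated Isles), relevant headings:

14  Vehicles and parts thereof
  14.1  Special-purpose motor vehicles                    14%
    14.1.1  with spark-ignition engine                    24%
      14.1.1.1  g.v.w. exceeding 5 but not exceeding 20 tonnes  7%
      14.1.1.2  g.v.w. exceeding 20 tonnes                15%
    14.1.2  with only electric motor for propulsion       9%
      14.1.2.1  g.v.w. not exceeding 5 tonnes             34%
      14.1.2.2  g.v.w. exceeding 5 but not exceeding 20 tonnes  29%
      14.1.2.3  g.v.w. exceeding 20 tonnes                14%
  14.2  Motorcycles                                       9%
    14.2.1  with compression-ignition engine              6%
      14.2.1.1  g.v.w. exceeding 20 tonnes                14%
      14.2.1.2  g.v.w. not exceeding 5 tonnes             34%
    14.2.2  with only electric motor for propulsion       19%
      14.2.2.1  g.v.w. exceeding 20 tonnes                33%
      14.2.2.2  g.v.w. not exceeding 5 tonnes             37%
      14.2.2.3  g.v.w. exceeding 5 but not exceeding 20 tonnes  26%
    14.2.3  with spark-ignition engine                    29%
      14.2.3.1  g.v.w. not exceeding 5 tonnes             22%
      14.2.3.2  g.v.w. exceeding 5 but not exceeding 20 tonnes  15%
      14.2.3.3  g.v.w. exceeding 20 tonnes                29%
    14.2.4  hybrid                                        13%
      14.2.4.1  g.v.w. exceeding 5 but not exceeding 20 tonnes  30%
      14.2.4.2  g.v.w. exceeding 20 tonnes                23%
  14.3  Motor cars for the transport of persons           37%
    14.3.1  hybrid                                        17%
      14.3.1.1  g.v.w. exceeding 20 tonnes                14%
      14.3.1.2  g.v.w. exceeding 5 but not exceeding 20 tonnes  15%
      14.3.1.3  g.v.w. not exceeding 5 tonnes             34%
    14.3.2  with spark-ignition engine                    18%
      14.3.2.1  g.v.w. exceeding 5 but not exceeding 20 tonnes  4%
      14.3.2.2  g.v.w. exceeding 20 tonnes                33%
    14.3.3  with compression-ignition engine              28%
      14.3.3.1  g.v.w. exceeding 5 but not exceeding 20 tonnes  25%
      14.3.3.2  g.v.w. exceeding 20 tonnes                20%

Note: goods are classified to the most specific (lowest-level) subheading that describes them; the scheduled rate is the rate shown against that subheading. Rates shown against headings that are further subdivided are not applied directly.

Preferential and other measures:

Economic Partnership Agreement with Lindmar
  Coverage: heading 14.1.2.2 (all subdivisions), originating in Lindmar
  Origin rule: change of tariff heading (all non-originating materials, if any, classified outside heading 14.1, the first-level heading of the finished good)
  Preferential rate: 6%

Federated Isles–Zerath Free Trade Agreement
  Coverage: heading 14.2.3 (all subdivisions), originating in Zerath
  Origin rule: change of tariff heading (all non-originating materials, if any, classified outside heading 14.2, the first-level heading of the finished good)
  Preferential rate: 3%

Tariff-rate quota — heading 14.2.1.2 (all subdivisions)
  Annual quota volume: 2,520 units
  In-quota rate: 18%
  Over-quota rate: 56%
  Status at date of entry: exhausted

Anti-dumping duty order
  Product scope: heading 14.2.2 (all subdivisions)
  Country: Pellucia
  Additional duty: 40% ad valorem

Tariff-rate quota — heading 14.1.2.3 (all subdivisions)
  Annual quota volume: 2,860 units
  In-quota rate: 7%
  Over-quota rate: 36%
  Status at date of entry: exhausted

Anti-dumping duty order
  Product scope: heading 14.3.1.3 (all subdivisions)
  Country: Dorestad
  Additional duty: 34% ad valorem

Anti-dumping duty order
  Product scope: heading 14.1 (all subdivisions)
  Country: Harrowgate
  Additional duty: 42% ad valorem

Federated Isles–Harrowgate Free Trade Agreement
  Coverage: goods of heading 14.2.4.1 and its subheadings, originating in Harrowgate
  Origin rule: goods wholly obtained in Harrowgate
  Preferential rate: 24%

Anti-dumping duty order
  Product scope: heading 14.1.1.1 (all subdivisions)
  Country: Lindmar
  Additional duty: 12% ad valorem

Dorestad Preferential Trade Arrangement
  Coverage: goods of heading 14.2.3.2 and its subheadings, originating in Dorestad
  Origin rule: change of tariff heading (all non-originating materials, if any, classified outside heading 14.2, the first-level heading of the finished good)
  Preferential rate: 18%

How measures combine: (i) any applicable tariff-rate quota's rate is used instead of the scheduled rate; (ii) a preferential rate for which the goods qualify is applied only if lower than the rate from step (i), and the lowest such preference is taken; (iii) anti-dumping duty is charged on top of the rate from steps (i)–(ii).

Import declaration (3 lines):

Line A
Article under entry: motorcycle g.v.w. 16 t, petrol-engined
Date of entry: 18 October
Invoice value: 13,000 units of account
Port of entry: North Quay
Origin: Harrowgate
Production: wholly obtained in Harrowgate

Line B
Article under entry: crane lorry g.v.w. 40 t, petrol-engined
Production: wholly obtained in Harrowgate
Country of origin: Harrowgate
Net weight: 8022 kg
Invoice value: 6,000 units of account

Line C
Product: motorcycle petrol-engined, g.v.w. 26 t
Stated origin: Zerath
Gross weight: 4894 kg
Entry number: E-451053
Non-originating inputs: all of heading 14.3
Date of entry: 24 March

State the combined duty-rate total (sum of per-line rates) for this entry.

75%

Line A: motorcycle → 14.2; petrol-engined → 14.2.3; g.v.w. 16 t → 14.2.3.2. Scheduled 15%. Harrowgate agreement on 14.2.4.1: 14.2.3.2 not covered. → 15%.
Line B: crane lorry → 14.1; petrol-engined → 14.1.1; g.v.w. 40 t → 14.1.1.2. Scheduled 15%. Harrowgate agreement on 14.2.4.1: 14.1.1.2 not covered; anti-dumping (Harrowgate, 14.1): +42%; total 15% + 42% = 57%. → 57%.
Line C: motorcycle → 14.2; petrol-engined → 14.2.3; g.v.w. 26 t → 14.2.3.3. Scheduled 29%. Zerath agreement on 14.2.3: CTH met → 3% available; preferential 3%. → 3%.
Sum: 15% + 57% + 3% = 75%.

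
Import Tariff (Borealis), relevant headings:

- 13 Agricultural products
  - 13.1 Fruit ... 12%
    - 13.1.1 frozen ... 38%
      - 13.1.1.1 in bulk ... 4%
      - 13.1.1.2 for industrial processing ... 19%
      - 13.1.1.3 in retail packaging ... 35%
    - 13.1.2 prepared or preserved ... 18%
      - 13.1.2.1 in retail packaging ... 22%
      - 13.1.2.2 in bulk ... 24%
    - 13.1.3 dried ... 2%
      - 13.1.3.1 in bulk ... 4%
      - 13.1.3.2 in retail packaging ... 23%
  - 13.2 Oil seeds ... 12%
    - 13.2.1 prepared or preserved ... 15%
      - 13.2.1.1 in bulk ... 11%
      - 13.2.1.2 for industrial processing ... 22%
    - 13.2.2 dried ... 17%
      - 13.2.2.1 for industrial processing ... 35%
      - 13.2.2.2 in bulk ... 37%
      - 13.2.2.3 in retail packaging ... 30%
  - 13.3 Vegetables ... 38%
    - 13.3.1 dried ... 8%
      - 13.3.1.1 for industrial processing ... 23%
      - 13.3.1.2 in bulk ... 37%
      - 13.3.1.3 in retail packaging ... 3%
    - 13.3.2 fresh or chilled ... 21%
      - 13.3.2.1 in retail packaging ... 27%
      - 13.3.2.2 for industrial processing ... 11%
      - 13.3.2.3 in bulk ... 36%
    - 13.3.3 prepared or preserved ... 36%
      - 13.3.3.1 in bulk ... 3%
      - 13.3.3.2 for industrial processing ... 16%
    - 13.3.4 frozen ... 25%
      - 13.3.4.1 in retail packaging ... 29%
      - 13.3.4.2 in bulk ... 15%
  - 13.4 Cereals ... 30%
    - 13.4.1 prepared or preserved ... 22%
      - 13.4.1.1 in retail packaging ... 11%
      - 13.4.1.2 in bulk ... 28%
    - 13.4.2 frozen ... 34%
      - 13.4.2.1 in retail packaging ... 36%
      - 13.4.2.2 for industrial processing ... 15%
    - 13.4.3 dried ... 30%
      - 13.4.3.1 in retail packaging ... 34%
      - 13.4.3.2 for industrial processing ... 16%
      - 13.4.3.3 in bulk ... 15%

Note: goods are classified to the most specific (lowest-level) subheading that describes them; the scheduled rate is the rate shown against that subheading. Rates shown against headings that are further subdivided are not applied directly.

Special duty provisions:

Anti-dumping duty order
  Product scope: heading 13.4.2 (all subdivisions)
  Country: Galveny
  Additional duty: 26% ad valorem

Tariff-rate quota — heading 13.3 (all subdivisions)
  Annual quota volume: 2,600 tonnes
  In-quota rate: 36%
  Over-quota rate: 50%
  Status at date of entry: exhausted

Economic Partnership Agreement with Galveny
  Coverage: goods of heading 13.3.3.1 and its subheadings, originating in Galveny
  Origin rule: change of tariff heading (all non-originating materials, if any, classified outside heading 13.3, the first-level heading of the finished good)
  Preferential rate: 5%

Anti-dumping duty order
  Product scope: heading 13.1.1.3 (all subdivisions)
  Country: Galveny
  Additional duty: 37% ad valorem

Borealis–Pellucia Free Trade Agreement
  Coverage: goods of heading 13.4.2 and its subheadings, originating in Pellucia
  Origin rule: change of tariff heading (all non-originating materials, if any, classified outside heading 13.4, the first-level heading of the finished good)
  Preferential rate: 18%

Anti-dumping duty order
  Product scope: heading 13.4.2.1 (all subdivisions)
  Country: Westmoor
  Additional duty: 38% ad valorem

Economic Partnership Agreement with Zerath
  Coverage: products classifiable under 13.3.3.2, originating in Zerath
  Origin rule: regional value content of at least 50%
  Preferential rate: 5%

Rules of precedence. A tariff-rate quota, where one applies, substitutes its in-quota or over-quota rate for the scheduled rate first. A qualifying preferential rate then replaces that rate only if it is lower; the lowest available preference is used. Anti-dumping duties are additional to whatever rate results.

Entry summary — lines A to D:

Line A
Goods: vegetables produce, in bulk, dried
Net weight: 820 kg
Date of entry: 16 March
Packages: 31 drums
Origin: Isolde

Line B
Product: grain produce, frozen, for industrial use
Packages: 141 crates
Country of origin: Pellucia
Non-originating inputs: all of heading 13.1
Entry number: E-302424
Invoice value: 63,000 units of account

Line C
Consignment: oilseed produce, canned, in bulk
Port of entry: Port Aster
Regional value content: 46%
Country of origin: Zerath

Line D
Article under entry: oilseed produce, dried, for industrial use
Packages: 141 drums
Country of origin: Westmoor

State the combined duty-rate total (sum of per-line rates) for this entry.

Line A: vegetables → 13.3; dried → 13.3.1; in bulk → 13.3.1.2. Scheduled 37%. quota on 13.3 exhausted → over-quota 50%. → 50%.
Line B: grain → 13.4; frozen → 13.4.2; for industrial use → 13.4.2.2. Scheduled 15%. Pellucia agreement on 13.4.2: CTH met → 18% available; preference 18% not lower than 15% → no reduction. → 15%.
Line C: oilseed → 13.2; canned → 13.2.1; in bulk → 13.2.1.1. Scheduled 11%. Zerath agreement on 13.3.3.2: 13.2.1.1 not covered. → 11%.
Line D: oilseed → 13.2; dried → 13.2.2; for industrial use → 13.2.2.1. Scheduled 35%. No special measure applies. → 35%.
Sum: 50% + 15% + 11% + 35% = 111%.

111%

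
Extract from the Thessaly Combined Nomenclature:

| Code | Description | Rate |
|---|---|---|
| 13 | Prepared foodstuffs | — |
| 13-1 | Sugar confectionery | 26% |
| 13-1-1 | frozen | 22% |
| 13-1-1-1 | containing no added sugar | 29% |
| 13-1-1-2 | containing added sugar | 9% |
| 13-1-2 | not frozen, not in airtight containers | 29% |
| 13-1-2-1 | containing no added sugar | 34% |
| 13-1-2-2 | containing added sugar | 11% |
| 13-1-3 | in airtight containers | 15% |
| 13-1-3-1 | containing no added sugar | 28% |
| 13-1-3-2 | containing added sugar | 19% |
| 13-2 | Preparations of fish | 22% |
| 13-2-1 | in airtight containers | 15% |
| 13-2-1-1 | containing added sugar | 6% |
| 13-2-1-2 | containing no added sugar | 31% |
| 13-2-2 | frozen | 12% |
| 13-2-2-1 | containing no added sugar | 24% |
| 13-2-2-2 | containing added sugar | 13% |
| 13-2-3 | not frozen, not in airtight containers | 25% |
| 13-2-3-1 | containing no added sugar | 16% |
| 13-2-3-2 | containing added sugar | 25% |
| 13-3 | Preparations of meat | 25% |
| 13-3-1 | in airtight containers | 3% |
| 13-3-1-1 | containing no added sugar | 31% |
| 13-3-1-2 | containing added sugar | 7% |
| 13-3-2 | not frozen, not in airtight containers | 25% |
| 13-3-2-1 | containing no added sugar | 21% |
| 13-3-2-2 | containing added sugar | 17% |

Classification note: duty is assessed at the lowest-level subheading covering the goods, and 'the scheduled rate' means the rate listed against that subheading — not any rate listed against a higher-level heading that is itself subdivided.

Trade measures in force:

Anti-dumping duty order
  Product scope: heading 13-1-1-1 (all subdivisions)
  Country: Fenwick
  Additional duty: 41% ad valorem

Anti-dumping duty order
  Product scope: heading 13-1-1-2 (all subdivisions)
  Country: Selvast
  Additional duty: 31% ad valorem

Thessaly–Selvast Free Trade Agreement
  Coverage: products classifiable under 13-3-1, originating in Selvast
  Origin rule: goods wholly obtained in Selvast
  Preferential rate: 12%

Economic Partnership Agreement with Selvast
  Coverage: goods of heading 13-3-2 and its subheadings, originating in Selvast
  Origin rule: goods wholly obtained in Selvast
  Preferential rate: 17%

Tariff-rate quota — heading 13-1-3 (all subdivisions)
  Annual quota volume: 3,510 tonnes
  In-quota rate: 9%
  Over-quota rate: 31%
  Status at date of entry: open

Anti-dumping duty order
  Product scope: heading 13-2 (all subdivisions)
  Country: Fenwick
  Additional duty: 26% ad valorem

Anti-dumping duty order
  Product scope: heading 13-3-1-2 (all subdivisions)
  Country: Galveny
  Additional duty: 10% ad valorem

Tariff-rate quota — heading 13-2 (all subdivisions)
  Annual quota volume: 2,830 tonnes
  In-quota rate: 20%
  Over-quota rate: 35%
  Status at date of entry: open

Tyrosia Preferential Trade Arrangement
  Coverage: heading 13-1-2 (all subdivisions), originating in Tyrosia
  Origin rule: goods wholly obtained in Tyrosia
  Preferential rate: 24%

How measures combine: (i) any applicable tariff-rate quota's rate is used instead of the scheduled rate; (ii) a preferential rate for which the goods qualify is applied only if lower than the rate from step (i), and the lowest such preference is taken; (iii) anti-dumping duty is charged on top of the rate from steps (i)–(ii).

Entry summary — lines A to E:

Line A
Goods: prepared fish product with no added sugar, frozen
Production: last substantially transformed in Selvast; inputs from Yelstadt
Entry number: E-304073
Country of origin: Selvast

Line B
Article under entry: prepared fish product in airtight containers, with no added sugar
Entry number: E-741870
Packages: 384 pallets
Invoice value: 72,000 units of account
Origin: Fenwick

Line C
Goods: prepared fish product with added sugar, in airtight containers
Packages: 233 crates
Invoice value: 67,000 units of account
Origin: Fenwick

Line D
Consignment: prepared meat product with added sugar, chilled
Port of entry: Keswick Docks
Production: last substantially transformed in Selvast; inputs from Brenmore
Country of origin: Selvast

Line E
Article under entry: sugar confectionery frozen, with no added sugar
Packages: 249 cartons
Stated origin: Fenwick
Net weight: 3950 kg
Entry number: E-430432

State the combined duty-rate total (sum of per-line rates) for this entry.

Line A: prepared fish product → 13-2; frozen → 13-2-2; with no added sugar → 13-2-2-1. Scheduled 24%. quota on 13-2 open → in-quota 20%; Selvast agreement on 13-3-1: 13-2-2-1 not covered; Selvast agreement on 13-3-2: 13-2-2-1 not covered. → 20%.
Line B: prepared fish product → 13-2; in airtight containers → 13-2-1; with no added sugar → 13-2-1-2. Scheduled 31%. quota on 13-2 open → in-quota 20%; anti-dumping (Fenwick, 13-2): +26%; total 20% + 26% = 46%. → 46%.
Line C: prepared fish product → 13-2; in airtight containers → 13-2-1; with added sugar → 13-2-1-1. Scheduled 6%. quota on 13-2 open → in-quota 20%; anti-dumping (Fenwick, 13-2): +26%; total 20% + 26% = 46%. → 46%.
Line D: prepared meat product → 13-3; chilled → 13-3-2; with added sugar → 13-3-2-2. Scheduled 17%. Selvast agreement on 13-3-1: 13-3-2-2 not covered; Selvast agreement on 13-3-2: not wholly obtained. → 17%.
Line E: sugar confectionery → 13-1; frozen → 13-1-1; with no added sugar → 13-1-1-1. Scheduled 29%. anti-dumping (Fenwick, 13-1-1-1): +41%; total 29% + 41% = 70%. → 70%.
Sum: 20% + 46% + 46% + 17% + 70% = 199%.

199%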